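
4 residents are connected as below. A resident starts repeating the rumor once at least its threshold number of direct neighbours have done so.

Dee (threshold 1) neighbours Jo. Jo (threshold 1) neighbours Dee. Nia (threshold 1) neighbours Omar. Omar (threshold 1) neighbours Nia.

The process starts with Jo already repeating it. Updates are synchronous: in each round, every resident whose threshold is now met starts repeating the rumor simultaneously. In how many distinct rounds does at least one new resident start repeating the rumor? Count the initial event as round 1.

2

Round 1 — Jo starts repeating the rumor (initial).
Round 2 — checking thresholds:
  Dee: 1 of 1 neighbours ≥ 1, starts repeating the rumor.
Round 3 — no new spreads; cascade stops.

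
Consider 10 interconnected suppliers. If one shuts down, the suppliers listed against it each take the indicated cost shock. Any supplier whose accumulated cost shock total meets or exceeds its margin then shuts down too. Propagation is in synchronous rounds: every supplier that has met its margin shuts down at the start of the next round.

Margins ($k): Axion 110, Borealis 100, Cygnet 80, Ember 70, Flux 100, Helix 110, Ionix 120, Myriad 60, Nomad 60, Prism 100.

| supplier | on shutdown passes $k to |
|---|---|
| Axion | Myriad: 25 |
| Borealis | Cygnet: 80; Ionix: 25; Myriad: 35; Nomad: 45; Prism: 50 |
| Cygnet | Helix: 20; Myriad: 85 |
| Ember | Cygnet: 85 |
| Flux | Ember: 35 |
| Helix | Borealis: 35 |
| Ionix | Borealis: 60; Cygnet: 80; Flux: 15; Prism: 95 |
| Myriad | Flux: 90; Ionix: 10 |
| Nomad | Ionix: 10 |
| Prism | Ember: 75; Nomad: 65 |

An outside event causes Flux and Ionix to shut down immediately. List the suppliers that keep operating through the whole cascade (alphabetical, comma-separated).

Axion, Borealis, Ember, Helix, Nomad, Prism

Round 1 — Flux, Ionix shut down (initial).
  Borealis: +60 → 60 < 100
  Cygnet: +80 → 80 ≥ 80
  Ember: +35 → 35 < 70
  Prism: +95 → 95 < 100
Round 2 — Cygnet shuts down.
  Helix: +20 → 20 < 110
  Myriad: +85 → 85 ≥ 60
Round 3 — Myriad shuts down.
No further shutdowns.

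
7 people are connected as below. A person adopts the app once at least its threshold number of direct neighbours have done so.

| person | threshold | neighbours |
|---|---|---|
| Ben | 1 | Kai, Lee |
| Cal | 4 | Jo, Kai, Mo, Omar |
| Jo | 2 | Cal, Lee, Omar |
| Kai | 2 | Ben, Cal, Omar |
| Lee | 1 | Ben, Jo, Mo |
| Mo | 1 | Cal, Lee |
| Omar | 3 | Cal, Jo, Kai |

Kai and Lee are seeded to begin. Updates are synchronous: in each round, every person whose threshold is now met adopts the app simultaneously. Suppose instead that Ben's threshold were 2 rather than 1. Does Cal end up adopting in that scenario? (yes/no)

With Ben's threshold at 2:
Round 1 — Kai, Lee adopt the app (initial).
Round 2 — checking thresholds:
  Ben: 2 of 2 neighbours ≥ 2, adopts the app.
  Cal: 1 of 4 neighbours < 4, holds.
  Jo: 1 of 3 neighbours < 2, holds.
  Mo: 1 of 2 neighbours ≥ 1, adopts the app.
  Omar: 1 of 3 neighbours < 3, holds.
Round 3 — no new adoptions; cascade stops.

no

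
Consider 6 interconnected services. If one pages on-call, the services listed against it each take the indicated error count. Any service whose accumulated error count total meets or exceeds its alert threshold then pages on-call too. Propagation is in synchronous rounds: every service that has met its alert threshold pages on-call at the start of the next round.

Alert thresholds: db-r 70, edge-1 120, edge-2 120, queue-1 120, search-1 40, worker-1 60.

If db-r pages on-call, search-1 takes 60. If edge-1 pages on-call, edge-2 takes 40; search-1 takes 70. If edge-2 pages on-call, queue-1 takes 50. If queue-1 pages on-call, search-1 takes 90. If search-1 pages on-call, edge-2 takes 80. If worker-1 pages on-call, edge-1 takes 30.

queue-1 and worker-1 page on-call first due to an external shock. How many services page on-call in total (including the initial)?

3

Round 1 — queue-1, worker-1 page on-call (initial).
  edge-1: +30 → 30 < 120
  search-1: +90 → 90 ≥ 40
Round 2 — search-1 pages on-call.
  edge-2: +80 → 80 < 120
No further pages.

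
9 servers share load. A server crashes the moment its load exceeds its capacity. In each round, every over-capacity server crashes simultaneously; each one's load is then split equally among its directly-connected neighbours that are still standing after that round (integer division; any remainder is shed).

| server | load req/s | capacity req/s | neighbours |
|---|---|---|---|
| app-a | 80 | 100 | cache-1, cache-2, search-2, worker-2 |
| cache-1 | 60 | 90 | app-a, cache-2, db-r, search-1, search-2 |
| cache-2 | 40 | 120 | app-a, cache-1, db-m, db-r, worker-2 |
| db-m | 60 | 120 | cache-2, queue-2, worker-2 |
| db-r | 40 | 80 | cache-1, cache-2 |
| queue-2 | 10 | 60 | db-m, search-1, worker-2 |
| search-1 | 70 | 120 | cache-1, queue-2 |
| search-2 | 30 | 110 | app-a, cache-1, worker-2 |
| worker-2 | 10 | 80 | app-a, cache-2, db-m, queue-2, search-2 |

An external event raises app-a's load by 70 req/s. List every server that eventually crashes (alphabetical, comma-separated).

app-a, cache-1

Round 1 — app-a at 150 > 100. app-a crashes.
  app-a sheds 150 req/s to cache-1, cache-2, search-2, worker-2: 37 each (2 lost).
    cache-1: 60+37 = 97 > 90
    cache-2: 40+37 = 77 ≤ 120
    search-2: 30+37 = 67 ≤ 110
    worker-2: 10+37 = 47 ≤ 80
Round 2 — cache-1 crashes.
  cache-1 sheds 97 req/s to cache-2, db-r, search-1, search-2: 24 each (1 lost).
    cache-2: 77+24 = 101 ≤ 120
    db-r: 40+24 = 64 ≤ 80
    search-1: 70+24 = 94 ≤ 120
    search-2: 67+24 = 91 ≤ 110
No further crashes.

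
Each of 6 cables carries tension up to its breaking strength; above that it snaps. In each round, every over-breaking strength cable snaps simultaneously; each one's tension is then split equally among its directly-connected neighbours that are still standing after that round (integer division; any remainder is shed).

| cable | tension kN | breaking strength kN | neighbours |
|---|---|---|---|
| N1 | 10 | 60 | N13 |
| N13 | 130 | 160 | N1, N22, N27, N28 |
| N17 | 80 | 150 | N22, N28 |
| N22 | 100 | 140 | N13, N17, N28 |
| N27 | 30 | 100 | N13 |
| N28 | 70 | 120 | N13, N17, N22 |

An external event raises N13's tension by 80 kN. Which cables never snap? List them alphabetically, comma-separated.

Round 1 — N13 at 210 > 160. N13 snaps.
  N13 sheds 210 kN to N1, N22, N27, N28: 52 each (2 lost).
    N1: 10+52 = 62 > 60
    N22: 100+52 = 152 > 140
    N27: 30+52 = 82 ≤ 100
    N28: 70+52 = 122 > 120
Round 2 — N1, N22, N28 snap.
  N1 sheds 62 kN: no online neighbours, lost.
  N22 sheds 152 kN to N17: 152 each.
    N17: 80+152 = 232 > 150
  N28 sheds 122 kN to N17: 122 each.
    N17: 232+122 = 354 > 150
Round 3 — N17 snaps.
  N17 sheds 354 kN: no online neighbours, lost.
No further breaks.

N27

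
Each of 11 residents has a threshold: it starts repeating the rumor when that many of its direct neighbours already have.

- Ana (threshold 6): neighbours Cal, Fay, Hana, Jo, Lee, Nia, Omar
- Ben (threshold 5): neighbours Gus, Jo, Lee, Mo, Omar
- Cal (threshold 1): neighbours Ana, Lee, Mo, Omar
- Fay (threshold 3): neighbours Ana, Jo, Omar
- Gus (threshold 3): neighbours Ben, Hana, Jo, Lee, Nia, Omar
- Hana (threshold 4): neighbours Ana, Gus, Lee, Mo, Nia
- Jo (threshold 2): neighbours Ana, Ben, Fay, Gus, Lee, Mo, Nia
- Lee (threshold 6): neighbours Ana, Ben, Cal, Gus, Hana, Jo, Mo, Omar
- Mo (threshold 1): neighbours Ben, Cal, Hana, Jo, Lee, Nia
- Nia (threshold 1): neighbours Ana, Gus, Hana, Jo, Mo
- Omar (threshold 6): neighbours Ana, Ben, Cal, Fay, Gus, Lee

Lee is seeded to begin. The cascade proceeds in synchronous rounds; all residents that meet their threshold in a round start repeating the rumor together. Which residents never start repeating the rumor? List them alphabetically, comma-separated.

Round 1 — Lee starts repeating the rumor (initial).
Round 2 — checking thresholds:
  Ana: 1 of 7 neighbours < 6, holds.
  Ben: 1 of 5 neighbours < 5, holds.
  Cal: 1 of 4 neighbours ≥ 1, starts repeating the rumor.
  Gus: 1 of 6 neighbours < 3, holds.
  Hana: 1 of 5 neighbours < 4, holds.
  Jo: 1 of 7 neighbours < 2, holds.
  Mo: 1 of 6 neighbours ≥ 1, starts repeating the rumor.
  Omar: 1 of 6 neighbours < 6, holds.
Round 3 — checking thresholds:
  Ana: 2 of 7 neighbours < 6, holds.
  Ben: 2 of 5 neighbours < 5, holds.
  Gus: 1 of 6 neighbours < 3, holds.
  Hana: 2 of 5 neighbours < 4, holds.
  Jo: 2 of 7 neighbours ≥ 2, starts repeating the rumor.
  Nia: 1 of 5 neighbours ≥ 1, starts repeating the rumor.
  Omar: 2 of 6 neighbours < 6, holds.
Round 4 — checking thresholds:
  Ana: 4 of 7 neighbours < 6, holds.
  Ben: 3 of 5 neighbours < 5, holds.
  Fay: 1 of 3 neighbours < 3, holds.
  Gus: 3 of 6 neighbours ≥ 3, starts repeating the rumor.
  Hana: 3 of 5 neighbours < 4, holds.
  Omar: 2 of 6 neighbours < 6, holds.
Round 5 — checking thresholds:
  Ana: 4 of 7 neighbours < 6, holds.
  Ben: 4 of 5 neighbours < 5, holds.
  Fay: 1 of 3 neighbours < 3, holds.
  Hana: 4 of 5 neighbours ≥ 4, starts repeating the rumor.
  Omar: 3 of 6 neighbours < 6, holds.
Round 6 — no new spreads; cascade stops.

Ana, Ben, Fay, Omar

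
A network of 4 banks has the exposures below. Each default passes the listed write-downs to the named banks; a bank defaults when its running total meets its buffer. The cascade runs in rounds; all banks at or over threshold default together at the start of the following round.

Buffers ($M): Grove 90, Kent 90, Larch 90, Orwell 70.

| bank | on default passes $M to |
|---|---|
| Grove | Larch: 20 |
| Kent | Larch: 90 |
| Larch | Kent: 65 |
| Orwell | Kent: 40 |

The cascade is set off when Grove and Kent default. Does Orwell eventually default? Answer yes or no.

Round 1 — Grove, Kent default (initial).
  Larch: +20+90 → 110 ≥ 90
Round 2 — Larch defaults.
No further defaults.

no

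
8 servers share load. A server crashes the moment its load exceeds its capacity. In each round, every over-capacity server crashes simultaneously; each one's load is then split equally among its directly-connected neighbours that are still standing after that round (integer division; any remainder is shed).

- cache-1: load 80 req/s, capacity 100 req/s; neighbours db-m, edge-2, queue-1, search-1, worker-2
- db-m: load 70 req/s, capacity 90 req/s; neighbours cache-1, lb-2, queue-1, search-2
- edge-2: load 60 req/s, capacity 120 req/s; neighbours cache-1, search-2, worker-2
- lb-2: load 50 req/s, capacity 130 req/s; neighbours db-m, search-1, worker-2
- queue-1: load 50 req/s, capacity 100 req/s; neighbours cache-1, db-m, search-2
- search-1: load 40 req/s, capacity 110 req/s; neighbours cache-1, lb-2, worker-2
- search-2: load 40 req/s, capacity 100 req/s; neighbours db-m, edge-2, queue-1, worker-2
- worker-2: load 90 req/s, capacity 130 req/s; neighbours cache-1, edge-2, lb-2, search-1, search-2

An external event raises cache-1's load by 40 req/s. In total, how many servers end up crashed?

Round 1 — cache-1 at 120 > 100. cache-1 crashes.
  cache-1 sheds 120 req/s to db-m, edge-2, queue-1, search-1, worker-2: 24 each.
    db-m: 70+24 = 94 > 90
    edge-2: 60+24 = 84 ≤ 120
    queue-1: 50+24 = 74 ≤ 100
    search-1: 40+24 = 64 ≤ 110
    worker-2: 90+24 = 114 ≤ 130
Round 2 — db-m crashes.
  db-m sheds 94 req/s to lb-2, queue-1, search-2: 31 each (1 lost).
    lb-2: 50+31 = 81 ≤ 130
    queue-1: 74+31 = 105 > 100
    search-2: 40+31 = 71 ≤ 100
Round 3 — queue-1 crashes.
  queue-1 sheds 105 req/s to search-2: 105 each.
    search-2: 71+105 = 176 > 100
Round 4 — search-2 crashes.
  search-2 sheds 176 req/s to edge-2, worker-2: 88 each.
    edge-2: 84+88 = 172 > 120
    worker-2: 114+88 = 202 > 130
Round 5 — edge-2, worker-2 crash.
  edge-2 sheds 172 req/s: no online neighbours, lost.
  worker-2 sheds 202 req/s to lb-2, search-1: 101 each.
    lb-2: 81+101 = 182 > 130
    search-1: 64+101 = 165 > 110
Round 6 — lb-2, search-1 crash.
  lb-2 sheds 182 req/s: no online neighbours, lost.
  search-1 sheds 165 req/s: no online neighbours, lost.
No further crashes.

8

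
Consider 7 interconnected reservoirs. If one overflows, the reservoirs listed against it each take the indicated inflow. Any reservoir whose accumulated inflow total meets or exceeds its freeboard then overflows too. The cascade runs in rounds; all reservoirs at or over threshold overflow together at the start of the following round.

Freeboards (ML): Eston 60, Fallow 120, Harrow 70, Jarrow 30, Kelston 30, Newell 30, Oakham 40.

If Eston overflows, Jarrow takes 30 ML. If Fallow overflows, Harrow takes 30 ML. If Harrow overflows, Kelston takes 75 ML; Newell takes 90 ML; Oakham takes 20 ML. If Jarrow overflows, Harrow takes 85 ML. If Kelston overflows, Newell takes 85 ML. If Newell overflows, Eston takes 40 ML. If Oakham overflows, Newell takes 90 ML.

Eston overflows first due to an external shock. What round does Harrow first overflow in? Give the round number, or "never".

3

Round 1 — Eston overflows (initial).
  Jarrow: +30 → 30 ≥ 30
Round 2 — Jarrow overflows.
  Harrow: +85 → 85 ≥ 70
Round 3 — Harrow overflows.
  Kelston: +75 → 75 ≥ 30
  Newell: +90 → 90 ≥ 30
  Oakham: +20 → 20 < 40
Round 4 — Kelston, Newell overflow.
No further overflows.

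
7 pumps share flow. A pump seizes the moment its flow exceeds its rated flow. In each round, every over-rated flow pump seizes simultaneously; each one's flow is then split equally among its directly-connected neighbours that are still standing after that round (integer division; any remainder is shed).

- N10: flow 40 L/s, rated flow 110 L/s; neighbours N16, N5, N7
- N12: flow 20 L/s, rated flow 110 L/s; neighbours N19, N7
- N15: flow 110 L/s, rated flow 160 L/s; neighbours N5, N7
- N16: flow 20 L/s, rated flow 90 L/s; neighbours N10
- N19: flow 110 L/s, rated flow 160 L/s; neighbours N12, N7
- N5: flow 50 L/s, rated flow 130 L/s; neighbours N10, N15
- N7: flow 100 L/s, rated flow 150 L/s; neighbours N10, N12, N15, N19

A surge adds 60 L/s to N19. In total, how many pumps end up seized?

Round 1 — N19 at 170 > 160. N19 seizes.
  N19 sheds 170 L/s to N12, N7: 85 each.
    N12: 20+85 = 105 ≤ 110
    N7: 100+85 = 185 > 150
Round 2 — N7 seizes.
  N7 sheds 185 L/s to N10, N12, N15: 61 each (2 lost).
    N10: 40+61 = 101 ≤ 110
    N12: 105+61 = 166 > 110
    N15: 110+61 = 171 > 160
Round 3 — N12, N15 seize.
  N12 sheds 166 L/s: no online neighbours, lost.
  N15 sheds 171 L/s to N5: 171 each.
    N5: 50+171 = 221 > 130
Round 4 — N5 seizes.
  N5 sheds 221 L/s to N10: 221 each.
    N10: 101+221 = 322 > 110
Round 5 — N10 seizes.
  N10 sheds 322 L/s to N16: 322 each.
    N16: 20+322 = 342 > 90
Round 6 — N16 seizes.
  N16 sheds 342 L/s: no online neighbours, lost.
No further seizures.

7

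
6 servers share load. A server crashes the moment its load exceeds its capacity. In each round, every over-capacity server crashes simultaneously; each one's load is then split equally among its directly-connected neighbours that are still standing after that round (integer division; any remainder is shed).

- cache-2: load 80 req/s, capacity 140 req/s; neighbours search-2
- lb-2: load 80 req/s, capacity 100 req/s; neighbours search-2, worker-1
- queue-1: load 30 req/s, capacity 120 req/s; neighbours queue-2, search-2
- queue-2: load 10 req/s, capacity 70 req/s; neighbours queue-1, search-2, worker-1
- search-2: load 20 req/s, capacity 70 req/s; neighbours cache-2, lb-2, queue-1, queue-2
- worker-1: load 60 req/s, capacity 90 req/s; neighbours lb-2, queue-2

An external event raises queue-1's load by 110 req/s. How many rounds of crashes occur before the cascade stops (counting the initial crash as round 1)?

3

Round 1 — queue-1 at 140 > 120. queue-1 crashes.
  queue-1 sheds 140 req/s to queue-2, search-2: 70 each.
    queue-2: 10+70 = 80 > 70
    search-2: 20+70 = 90 > 70
Round 2 — queue-2, search-2 crash.
  queue-2 sheds 80 req/s to worker-1: 80 each.
    worker-1: 60+80 = 140 > 90
  search-2 sheds 90 req/s to cache-2, lb-2: 45 each.
    cache-2: 80+45 = 125 ≤ 140
    lb-2: 80+45 = 125 > 100
Round 3 — lb-2, worker-1 crash.
  lb-2 sheds 125 req/s: no online neighbours, lost.
  worker-1 sheds 140 req/s: no online neighbours, lost.
No further crashes.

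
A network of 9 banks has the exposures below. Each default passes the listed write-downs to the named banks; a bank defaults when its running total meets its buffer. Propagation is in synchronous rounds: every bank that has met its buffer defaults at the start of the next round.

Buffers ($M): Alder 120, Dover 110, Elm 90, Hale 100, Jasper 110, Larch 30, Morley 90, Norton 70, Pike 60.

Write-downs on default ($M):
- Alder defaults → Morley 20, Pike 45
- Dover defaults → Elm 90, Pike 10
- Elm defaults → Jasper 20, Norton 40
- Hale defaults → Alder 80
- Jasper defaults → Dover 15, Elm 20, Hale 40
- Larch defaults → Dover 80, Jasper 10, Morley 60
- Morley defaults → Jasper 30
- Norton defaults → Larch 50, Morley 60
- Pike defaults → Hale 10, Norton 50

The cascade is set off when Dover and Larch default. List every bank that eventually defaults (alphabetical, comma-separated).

Round 1 — Dover, Larch default (initial).
  Elm: +90 → 90 ≥ 90
  Jasper: +10 → 10 < 110
  Morley: +60 → 60 < 90
  Pike: +10 → 10 < 60
Round 2 — Elm defaults.
  Jasper: +20 → 30 < 110
  Norton: +40 → 40 < 70
No further defaults.

Dover, Elm, Larch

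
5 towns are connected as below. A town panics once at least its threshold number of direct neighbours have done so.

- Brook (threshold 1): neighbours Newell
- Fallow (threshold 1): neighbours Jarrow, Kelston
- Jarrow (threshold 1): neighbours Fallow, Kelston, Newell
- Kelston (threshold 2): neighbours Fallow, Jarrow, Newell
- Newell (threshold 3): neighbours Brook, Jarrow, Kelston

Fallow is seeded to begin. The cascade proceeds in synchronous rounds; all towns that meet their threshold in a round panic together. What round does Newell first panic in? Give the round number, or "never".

never

Round 1 — Fallow panics (initial).
Round 2 — checking thresholds:
  Jarrow: 1 of 3 neighbours ≥ 1, panics.
  Kelston: 1 of 3 neighbours < 2, not yet.
Round 3 — checking thresholds:
  Kelston: 2 of 3 neighbours ≥ 2, panics.
  Newell: 1 of 3 neighbours < 3, not yet.
Round 4 — no new panics; cascade stops.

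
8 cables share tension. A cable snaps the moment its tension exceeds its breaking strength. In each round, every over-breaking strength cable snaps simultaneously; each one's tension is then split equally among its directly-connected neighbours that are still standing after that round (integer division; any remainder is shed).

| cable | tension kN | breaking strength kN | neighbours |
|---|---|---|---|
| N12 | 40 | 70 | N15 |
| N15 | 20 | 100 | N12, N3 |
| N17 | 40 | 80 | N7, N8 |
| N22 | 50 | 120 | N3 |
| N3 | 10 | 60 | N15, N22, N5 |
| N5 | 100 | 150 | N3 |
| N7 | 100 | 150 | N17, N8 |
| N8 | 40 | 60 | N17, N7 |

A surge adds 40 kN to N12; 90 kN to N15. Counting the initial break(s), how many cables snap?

4

Round 1 — N12 at 80 > 70; N15 at 110 > 100. N12, N15 snap.
  N12 sheds 80 kN: no online neighbours, lost.
  N15 sheds 110 kN to N3: 110 each.
    N3: 10+110 = 120 > 60
Round 2 — N3 snaps.
  N3 sheds 120 kN to N22, N5: 60 each.
    N22: 50+60 = 110 ≤ 120
    N5: 100+60 = 160 > 150
Round 3 — N5 snaps.
  N5 sheds 160 kN: no online neighbours, lost.
No further breaks.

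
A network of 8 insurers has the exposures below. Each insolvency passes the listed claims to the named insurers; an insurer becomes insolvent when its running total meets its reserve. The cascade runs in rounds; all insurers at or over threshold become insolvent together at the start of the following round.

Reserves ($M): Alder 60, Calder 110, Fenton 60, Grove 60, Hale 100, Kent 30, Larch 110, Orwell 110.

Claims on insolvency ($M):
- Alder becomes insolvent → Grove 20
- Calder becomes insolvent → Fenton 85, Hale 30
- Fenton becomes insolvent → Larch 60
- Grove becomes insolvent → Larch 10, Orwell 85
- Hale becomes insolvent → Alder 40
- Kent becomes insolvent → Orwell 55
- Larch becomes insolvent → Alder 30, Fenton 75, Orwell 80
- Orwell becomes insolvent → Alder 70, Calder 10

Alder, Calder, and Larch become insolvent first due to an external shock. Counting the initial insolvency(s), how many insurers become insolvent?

4

Round 1 — Alder, Calder, Larch become insolvent (initial).
  Fenton: +85+75 → 160 ≥ 60
  Grove: +20 → 20 < 60
  Hale: +30 → 30 < 100
  Orwell: +80 → 80 < 110
Round 2 — Fenton becomes insolvent.
No further insolvencies.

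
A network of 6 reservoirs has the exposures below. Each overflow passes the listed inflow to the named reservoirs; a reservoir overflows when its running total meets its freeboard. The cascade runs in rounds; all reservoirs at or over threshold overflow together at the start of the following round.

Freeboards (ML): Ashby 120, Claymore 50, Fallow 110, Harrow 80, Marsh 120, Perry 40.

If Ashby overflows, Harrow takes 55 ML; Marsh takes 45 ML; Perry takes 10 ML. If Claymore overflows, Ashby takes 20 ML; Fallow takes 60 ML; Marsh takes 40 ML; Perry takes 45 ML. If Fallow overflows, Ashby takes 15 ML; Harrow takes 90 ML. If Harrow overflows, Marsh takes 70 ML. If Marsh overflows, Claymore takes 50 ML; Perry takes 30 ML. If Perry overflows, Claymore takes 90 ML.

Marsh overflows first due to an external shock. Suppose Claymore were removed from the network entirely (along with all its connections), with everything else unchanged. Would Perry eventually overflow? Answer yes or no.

no

With Claymore removed:
Round 1 — Marsh overflows (initial).
  Perry: +30 → 30 < 40
No further overflows.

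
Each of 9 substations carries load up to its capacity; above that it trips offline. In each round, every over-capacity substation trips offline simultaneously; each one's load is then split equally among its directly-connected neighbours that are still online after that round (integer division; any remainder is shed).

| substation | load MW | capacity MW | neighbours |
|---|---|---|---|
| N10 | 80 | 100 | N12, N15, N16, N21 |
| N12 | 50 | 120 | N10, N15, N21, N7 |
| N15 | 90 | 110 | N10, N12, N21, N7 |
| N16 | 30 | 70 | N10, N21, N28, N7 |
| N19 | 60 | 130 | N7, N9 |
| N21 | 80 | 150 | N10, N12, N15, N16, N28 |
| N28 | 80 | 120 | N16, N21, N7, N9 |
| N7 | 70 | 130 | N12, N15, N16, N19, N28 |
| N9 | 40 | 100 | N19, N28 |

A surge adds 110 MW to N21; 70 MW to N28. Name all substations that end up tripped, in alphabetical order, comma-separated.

Round 1 — N21 at 190 > 150; N28 at 150 > 120. N21, N28 trip offline.
  N21 sheds 190 MW to N10, N12, N15, N16: 47 each (2 lost).
    N10: 80+47 = 127 > 100
    N12: 50+47 = 97 ≤ 120
    N15: 90+47 = 137 > 110
    N16: 30+47 = 77 > 70
  N28 sheds 150 MW to N16, N7, N9: 50 each.
    N16: 77+50 = 127 > 70
    N7: 70+50 = 120 ≤ 130
    N9: 40+50 = 90 ≤ 100
Round 2 — N10, N15, N16 trip offline.
  N10 sheds 127 MW to N12: 127 each.
    N12: 97+127 = 224 > 120
  N15 sheds 137 MW to N12, N7: 68 each (1 lost).
    N12: 224+68 = 292 > 120
    N7: 120+68 = 188 > 130
  N16 sheds 127 MW to N7: 127 each.
    N7: 188+127 = 315 > 130
Round 3 — N12, N7 trip offline.
  N12 sheds 292 MW: no online neighbours, lost.
  N7 sheds 315 MW to N19: 315 each.
    N19: 60+315 = 375 > 130
Round 4 — N19 trips offline.
  N19 sheds 375 MW to N9: 375 each.
    N9: 90+375 = 465 > 100
Round 5 — N9 trips offline.
  N9 sheds 465 MW: no online neighbours, lost.
No further trips.

N10, N12, N15, N16, N19, N21, N28, N7, N9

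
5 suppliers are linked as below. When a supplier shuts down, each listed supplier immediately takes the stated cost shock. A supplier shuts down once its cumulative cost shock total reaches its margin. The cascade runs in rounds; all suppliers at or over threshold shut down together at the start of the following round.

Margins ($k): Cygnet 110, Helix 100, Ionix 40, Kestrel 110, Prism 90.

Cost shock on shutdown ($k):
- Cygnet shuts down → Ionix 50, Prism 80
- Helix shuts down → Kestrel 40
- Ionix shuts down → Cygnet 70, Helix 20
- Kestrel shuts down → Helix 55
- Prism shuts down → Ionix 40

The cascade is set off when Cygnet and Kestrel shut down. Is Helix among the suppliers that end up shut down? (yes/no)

Round 1 — Cygnet, Kestrel shut down (initial).
  Helix: +55 → 55 < 100
  Ionix: +50 → 50 ≥ 40
  Prism: +80 → 80 < 90
Round 2 — Ionix shuts down.
  Helix: +20 → 75 < 100
No further shutdowns.

no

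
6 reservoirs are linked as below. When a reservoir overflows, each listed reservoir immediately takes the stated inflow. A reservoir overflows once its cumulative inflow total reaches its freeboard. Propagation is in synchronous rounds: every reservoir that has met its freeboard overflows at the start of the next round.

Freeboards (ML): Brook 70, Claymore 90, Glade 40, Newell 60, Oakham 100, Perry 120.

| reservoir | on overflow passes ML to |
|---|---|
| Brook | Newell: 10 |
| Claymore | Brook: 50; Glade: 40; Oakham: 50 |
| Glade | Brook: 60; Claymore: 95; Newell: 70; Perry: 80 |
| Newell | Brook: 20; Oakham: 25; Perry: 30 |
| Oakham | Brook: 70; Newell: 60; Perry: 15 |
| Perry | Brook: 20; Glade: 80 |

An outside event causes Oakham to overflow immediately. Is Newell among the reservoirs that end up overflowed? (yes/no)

Round 1 — Oakham overflows (initial).
  Brook: +70 → 70 ≥ 70
  Newell: +60 → 60 ≥ 60
  Perry: +15 → 15 < 120
Round 2 — Brook, Newell overflow.
  Perry: +30 → 45 < 120
No further overflows.

yes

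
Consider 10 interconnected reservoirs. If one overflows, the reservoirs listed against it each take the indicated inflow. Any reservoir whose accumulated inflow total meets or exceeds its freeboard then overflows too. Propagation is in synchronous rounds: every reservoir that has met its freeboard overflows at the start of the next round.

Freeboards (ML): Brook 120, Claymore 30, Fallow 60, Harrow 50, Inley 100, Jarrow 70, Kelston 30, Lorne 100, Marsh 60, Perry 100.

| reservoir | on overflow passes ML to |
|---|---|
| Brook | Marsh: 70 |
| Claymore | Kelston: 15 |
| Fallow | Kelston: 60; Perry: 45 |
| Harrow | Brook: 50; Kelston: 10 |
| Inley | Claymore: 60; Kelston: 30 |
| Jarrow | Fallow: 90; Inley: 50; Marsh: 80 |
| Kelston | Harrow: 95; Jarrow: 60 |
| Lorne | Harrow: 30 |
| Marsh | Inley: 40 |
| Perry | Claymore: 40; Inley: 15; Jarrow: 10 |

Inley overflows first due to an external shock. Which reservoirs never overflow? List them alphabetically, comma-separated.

Round 1 — Inley overflows (initial).
  Claymore: +60 → 60 ≥ 30
  Kelston: +30 → 30 ≥ 30
Round 2 — Claymore, Kelston overflow.
  Harrow: +95 → 95 ≥ 50
  Jarrow: +60 → 60 < 70
Round 3 — Harrow overflows.
  Brook: +50 → 50 < 120
No further overflows.

Brook, Fallow, Jarrow, Lorne, Marsh, Perry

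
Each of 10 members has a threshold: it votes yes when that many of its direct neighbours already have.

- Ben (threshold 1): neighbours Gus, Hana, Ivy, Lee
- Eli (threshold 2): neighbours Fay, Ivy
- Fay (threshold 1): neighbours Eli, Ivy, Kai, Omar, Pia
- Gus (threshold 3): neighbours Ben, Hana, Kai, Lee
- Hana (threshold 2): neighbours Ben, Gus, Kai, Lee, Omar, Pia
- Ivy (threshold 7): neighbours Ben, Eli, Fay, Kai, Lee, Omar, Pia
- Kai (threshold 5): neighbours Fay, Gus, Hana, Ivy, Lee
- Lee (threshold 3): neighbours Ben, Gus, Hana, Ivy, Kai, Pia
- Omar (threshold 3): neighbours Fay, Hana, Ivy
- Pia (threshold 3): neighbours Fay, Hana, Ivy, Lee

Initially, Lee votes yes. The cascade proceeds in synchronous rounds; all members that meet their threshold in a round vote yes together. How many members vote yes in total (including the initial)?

Round 1 — Lee votes yes (initial).
Round 2 — checking thresholds:
  Ben: 1 of 4 neighbours ≥ 1, votes yes.
  Gus: 1 of 4 neighbours < 3, holds.
  Hana: 1 of 6 neighbours < 2, holds.
  Ivy: 1 of 7 neighbours < 7, holds.
  Kai: 1 of 5 neighbours < 5, holds.
  Pia: 1 of 4 neighbours < 3, holds.
Round 3 — checking thresholds:
  Gus: 2 of 4 neighbours < 3, holds.
  Hana: 2 of 6 neighbours ≥ 2, votes yes.
  Ivy: 2 of 7 neighbours < 7, holds.
  Kai: 1 of 5 neighbours < 5, holds.
  Pia: 1 of 4 neighbours < 3, holds.
Round 4 — checking thresholds:
  Gus: 3 of 4 neighbours ≥ 3, votes yes.
  Ivy: 2 of 7 neighbours < 7, holds.
  Kai: 2 of 5 neighbours < 5, holds.
  Omar: 1 of 3 neighbours < 3, holds.
  Pia: 2 of 4 neighbours < 3, holds.
Round 5 — no new yes votes; cascade stops.

4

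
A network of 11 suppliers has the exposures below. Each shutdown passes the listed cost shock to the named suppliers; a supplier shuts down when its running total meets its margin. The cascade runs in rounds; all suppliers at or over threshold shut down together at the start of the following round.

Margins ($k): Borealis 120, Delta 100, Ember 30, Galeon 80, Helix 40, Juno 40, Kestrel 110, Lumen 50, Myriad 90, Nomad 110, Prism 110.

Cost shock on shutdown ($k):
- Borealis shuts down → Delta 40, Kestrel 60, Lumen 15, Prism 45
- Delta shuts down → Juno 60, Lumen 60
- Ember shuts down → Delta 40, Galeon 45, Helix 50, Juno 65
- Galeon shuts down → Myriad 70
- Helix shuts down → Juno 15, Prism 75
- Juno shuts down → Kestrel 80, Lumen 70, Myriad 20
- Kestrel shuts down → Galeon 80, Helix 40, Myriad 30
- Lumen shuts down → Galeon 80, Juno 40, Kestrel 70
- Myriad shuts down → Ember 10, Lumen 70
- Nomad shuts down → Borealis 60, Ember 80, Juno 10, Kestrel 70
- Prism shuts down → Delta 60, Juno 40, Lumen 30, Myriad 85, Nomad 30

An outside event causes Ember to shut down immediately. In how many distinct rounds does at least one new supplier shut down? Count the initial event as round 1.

Round 1 — Ember shuts down (initial).
  Delta: +40 → 40 < 100
  Galeon: +45 → 45 < 80
  Helix: +50 → 50 ≥ 40
  Juno: +65 → 65 ≥ 40
Round 2 — Helix, Juno shut down.
  Kestrel: +80 → 80 < 110
  Lumen: +70 → 70 ≥ 50
  Myriad: +20 → 20 < 90
  Prism: +75 → 75 < 110
Round 3 — Lumen shuts down.
  Galeon: +80 → 125 ≥ 80
  Kestrel: +70 → 150 ≥ 110
Round 4 — Galeon, Kestrel shut down.
  Myriad: +70+30 → 120 ≥ 90
Round 5 — Myriad shuts down.
No further shutdowns.

5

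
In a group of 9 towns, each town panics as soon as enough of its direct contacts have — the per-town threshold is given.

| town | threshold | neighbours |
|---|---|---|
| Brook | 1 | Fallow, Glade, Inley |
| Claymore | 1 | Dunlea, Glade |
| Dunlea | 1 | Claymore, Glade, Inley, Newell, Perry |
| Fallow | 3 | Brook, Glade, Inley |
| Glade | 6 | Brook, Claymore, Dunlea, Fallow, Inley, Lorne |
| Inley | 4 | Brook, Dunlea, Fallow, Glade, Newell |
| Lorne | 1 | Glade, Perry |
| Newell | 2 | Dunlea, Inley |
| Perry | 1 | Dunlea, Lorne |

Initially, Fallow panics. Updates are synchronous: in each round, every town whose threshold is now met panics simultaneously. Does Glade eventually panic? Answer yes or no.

Round 1 — Fallow panics (initial).
Round 2 — checking thresholds:
  Brook: 1 of 3 neighbours ≥ 1, panics.
  Glade: 1 of 6 neighbours < 6, not yet.
  Inley: 1 of 5 neighbours < 4, not yet.
Round 3 — no new panics; cascade stops.

no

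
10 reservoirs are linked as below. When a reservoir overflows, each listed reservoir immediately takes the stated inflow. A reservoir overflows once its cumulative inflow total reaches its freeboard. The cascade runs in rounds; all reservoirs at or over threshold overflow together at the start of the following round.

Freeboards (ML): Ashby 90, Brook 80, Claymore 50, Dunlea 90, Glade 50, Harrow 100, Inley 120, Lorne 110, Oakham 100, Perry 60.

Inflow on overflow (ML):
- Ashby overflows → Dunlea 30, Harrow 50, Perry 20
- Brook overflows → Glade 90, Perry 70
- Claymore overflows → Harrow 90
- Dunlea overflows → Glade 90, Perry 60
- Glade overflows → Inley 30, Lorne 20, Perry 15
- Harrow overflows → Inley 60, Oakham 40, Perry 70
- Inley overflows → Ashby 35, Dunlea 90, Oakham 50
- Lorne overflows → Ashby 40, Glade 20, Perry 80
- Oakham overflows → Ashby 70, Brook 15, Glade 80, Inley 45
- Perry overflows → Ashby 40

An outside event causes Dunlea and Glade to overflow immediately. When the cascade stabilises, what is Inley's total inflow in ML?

30

Round 1 — Dunlea, Glade overflow (initial).
  Inley: +30 → 30 < 120
  Lorne: +20 → 20 < 110
  Perry: +60+15 → 75 ≥ 60
Round 2 — Perry overflows.
  Ashby: +40 → 40 < 90
No further overflows.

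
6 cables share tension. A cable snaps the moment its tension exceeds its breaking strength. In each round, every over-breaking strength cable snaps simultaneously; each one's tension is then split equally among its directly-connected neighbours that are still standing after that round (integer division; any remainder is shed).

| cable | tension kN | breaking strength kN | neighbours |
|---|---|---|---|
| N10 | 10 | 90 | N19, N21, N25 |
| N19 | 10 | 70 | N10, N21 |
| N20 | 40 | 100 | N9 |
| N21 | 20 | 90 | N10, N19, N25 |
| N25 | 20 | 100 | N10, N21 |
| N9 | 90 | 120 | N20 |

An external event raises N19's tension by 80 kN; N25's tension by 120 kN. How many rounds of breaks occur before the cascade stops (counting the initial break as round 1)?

2

Round 1 — N19 at 90 > 70; N25 at 140 > 100. N19, N25 snap.
  N19 sheds 90 kN to N10, N21: 45 each.
    N10: 10+45 = 55 ≤ 90
    N21: 20+45 = 65 ≤ 90
  N25 sheds 140 kN to N10, N21: 70 each.
    N10: 55+70 = 125 > 90
    N21: 65+70 = 135 > 90
Round 2 — N10, N21 snap.
  N10 sheds 125 kN: no online neighbours, lost.
  N21 sheds 135 kN: no online neighbours, lost.
No further breaks.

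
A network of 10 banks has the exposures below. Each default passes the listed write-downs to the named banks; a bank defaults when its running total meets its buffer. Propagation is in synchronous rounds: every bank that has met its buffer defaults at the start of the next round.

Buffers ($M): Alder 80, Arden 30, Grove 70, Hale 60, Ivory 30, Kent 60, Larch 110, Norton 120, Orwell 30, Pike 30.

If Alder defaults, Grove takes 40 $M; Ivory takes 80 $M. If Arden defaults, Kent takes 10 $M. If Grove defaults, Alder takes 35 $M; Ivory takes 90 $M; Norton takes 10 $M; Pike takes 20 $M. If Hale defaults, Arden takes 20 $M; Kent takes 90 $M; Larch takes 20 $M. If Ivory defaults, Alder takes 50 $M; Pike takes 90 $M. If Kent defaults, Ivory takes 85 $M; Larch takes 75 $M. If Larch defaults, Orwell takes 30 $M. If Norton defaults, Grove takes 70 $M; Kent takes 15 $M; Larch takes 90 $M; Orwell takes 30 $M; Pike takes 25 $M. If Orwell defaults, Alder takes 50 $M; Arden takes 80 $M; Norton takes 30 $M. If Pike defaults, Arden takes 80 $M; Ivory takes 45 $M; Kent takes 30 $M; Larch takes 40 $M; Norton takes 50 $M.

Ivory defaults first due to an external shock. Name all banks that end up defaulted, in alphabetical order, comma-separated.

Round 1 — Ivory defaults (initial).
  Alder: +50 → 50 < 80
  Pike: +90 → 90 ≥ 30
Round 2 — Pike defaults.
  Arden: +80 → 80 ≥ 30
  Kent: +30 → 30 < 60
  Larch: +40 → 40 < 110
  Norton: +50 → 50 < 120
Round 3 — Arden defaults.
  Kent: +10 → 40 < 60
No further defaults.

Arden, Ivory, Pike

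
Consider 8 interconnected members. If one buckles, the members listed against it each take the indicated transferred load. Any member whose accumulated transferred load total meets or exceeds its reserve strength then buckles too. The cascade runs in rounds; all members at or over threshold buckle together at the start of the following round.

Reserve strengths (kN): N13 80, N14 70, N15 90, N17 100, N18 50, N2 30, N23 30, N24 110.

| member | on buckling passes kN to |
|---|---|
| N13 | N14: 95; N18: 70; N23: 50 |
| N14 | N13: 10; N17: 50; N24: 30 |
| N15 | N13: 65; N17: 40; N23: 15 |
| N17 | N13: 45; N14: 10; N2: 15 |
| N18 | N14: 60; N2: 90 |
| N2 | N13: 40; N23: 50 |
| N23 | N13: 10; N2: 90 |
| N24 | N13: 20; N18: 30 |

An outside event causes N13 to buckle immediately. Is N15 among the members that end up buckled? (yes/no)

no

Round 1 — N13 buckles (initial).
  N14: +95 → 95 ≥ 70
  N18: +70 → 70 ≥ 50
  N23: +50 → 50 ≥ 30
Round 2 — N14, N18, N23 buckle.
  N17: +50 → 50 < 100
  N2: +90+90 → 180 ≥ 30
  N24: +30 → 30 < 110
Round 3 — N2 buckles.
No further bucklings.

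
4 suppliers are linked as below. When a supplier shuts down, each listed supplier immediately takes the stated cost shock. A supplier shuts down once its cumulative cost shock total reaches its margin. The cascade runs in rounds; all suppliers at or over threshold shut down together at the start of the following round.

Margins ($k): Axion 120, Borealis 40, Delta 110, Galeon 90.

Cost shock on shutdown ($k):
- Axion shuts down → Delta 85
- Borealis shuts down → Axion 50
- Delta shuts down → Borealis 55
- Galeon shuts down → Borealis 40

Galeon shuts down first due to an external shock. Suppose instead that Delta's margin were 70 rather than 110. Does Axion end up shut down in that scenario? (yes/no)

With Delta's margin at 70:
Round 1 — Galeon shuts down (initial).
  Borealis: +40 → 40 ≥ 40
Round 2 — Borealis shuts down.
  Axion: +50 → 50 < 120
No further shutdowns.

no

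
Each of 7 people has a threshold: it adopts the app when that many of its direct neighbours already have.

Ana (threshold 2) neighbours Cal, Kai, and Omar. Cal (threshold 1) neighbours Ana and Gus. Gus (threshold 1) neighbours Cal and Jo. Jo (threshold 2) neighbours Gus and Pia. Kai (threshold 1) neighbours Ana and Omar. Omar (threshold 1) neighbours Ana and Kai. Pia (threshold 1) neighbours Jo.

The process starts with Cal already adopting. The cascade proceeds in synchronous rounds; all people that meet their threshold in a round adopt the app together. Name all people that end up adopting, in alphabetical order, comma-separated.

Round 1 — Cal adopts the app (initial).
Round 2 — checking thresholds:
  Ana: 1 of 3 neighbours < 2, holds.
  Gus: 1 of 2 neighbours ≥ 1, adopts the app.
Round 3 — no new adoptions; cascade stops.

Cal, Gus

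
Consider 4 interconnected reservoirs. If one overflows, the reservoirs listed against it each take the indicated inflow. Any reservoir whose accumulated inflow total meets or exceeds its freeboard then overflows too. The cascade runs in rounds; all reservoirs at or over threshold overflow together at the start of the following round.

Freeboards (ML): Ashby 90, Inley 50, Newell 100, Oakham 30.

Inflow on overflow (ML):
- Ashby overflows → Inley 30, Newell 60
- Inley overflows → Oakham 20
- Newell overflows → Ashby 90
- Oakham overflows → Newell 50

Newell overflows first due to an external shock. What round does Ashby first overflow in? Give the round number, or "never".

2

Round 1 — Newell overflows (initial).
  Ashby: +90 → 90 ≥ 90
Round 2 — Ashby overflows.
  Inley: +30 → 30 < 50
No further overflows.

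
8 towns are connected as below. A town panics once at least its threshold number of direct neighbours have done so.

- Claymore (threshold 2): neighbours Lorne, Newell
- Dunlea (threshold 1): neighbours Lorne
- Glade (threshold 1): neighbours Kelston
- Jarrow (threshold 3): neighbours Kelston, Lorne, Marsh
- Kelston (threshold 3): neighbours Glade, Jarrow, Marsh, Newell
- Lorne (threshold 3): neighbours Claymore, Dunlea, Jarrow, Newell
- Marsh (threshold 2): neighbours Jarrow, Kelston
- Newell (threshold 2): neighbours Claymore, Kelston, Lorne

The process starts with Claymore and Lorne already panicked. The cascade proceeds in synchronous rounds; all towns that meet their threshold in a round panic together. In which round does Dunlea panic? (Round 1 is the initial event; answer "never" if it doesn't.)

2

Round 1 — Claymore, Lorne panic (initial).
Round 2 — checking thresholds:
  Dunlea: 1 of 1 neighbours ≥ 1, panics.
  Jarrow: 1 of 3 neighbours < 3, holds.
  Newell: 2 of 3 neighbours ≥ 2, panics.
Round 3 — no new panics; cascade stops.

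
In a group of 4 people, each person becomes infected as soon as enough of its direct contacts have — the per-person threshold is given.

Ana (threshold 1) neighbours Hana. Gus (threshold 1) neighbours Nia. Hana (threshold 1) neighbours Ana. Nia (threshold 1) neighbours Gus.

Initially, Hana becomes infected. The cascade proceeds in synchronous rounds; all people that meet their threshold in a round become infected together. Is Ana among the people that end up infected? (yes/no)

Round 1 — Hana becomes infected (initial).
Round 2 — checking thresholds:
  Ana: 1 of 1 neighbours ≥ 1, becomes infected.
Round 3 — no new infections; cascade stops.

yes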